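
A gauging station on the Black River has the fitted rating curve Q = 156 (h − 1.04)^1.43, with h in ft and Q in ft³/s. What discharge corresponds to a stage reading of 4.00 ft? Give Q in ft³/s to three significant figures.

736 ft³/s

Q = 156 × (4.00 − 1.04)^1.43 = 156 × 2.96^1.43 = 736.3 ft³/s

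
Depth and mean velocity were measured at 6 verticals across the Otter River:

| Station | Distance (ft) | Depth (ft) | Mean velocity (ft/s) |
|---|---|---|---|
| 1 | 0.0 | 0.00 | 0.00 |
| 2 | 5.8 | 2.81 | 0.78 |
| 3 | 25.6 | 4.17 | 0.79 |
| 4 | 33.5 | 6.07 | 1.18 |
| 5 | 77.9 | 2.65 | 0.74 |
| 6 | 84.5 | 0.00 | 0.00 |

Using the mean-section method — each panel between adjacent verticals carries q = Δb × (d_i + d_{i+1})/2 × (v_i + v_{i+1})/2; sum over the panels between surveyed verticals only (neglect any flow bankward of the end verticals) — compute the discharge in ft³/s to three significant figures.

Panel 1-2: Δb = 5.8 ft, d̄ = (0.00+2.81)/2 = 1.405, v̄ = (0.00+0.78)/2 = 0.39 → q = 5.8×1.405×0.39 = 3.178 ft³/s
Panel 2-3: Δb = 19.8 ft, d̄ = (2.81+4.17)/2 = 3.49, v̄ = (0.78+0.79)/2 = 0.785 → q = 19.8×3.49×0.785 = 54.25 ft³/s
Panel 3-4: Δb = 7.9 ft, d̄ = (4.17+6.07)/2 = 5.12, v̄ = (0.79+1.18)/2 = 0.985 → q = 7.9×5.12×0.985 = 39.84 ft³/s
Panel 4-5: Δb = 44.4 ft, d̄ = (6.07+2.65)/2 = 4.36, v̄ = (1.18+0.74)/2 = 0.96 → q = 44.4×4.36×0.96 = 185.8 ft³/s
Panel 5-6: Δb = 6.6 ft, d̄ = (2.65+0.00)/2 = 1.325, v̄ = (0.74+0.00)/2 = 0.37 → q = 6.6×1.325×0.37 = 3.236 ft³/s
Q = Σ q = 286.3 ft³/s

286 ft³/s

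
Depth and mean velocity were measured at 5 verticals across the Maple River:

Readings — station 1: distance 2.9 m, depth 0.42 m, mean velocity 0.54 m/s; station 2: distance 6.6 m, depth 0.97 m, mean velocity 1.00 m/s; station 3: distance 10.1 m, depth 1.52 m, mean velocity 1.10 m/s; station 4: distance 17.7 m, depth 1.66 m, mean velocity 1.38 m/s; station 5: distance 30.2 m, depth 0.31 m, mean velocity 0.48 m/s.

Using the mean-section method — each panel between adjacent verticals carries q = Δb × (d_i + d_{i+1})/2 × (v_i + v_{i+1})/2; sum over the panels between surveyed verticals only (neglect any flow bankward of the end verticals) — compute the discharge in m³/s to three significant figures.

33.0 m³/s

Panel 1-2: Δb = 3.7 m, d̄ = (0.42+0.97)/2 = 0.695, v̄ = (0.54+1.00)/2 = 0.77 → q = 3.7×0.695×0.77 = 1.980 m³/s
Panel 2-3: Δb = 3.5 m, d̄ = (0.97+1.52)/2 = 1.245, v̄ = (1.00+1.10)/2 = 1.05 → q = 3.5×1.245×1.05 = 4.575 m³/s
Panel 3-4: Δb = 7.6 m, d̄ = (1.52+1.66)/2 = 1.59, v̄ = (1.10+1.38)/2 = 1.24 → q = 7.6×1.59×1.24 = 14.98 m³/s
Panel 4-5: Δb = 12.5 m, d̄ = (1.66+0.31)/2 = 0.985, v̄ = (1.38+0.48)/2 = 0.93 → q = 12.5×0.985×0.93 = 11.45 m³/s
Q = Σ q = 32.99 m³/s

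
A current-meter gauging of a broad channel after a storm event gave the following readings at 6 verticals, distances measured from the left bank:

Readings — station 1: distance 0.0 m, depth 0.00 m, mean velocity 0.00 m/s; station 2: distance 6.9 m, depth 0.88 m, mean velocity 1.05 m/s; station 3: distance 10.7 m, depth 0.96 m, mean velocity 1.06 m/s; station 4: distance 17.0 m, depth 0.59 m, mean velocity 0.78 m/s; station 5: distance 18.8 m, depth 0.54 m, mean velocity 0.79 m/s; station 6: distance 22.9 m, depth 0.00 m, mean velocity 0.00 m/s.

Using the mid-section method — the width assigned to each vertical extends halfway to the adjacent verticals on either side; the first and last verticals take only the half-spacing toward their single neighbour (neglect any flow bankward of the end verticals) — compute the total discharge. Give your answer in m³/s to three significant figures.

13.2 m³/s

w_2 = (10.7 − 0.0)/2 = 5.35 m; q_2 = 1.05 × 0.88 × 5.35 = 4.943 m³/s
w_3 = (17.0 − 6.9)/2 = 5.05 m; q_3 = 1.06 × 0.96 × 5.05 = 5.139 m³/s
w_4 = (18.8 − 10.7)/2 = 4.05 m; q_4 = 0.78 × 0.59 × 4.05 = 1.864 m³/s
w_5 = (22.9 − 17.0)/2 = 2.95 m; q_5 = 0.79 × 0.54 × 2.95 = 1.258 m³/s
Stations 1, 6 contribute zero (depth or velocity is 0).
Q = Σ qᵢ = 13.20 m³/s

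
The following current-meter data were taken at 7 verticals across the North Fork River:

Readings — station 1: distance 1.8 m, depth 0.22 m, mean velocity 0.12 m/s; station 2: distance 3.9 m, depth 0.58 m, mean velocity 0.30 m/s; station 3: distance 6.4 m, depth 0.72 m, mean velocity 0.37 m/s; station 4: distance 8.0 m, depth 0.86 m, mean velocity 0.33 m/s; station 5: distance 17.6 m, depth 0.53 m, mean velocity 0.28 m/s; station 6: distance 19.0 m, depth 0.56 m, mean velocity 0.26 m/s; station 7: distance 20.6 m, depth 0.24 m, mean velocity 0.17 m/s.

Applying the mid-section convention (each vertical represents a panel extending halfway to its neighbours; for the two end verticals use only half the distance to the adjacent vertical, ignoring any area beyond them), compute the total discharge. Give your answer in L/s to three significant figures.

3630 L/s

w_1 = (3.9 − 1.8)/2 = 1.05 m; q_1 = 0.12 × 0.22 × 1.05 = 0.02772 m³/s
w_2 = (6.4 − 1.8)/2 = 2.3 m; q_2 = 0.30 × 0.58 × 2.3 = 0.4002 m³/s
w_3 = (8.0 − 3.9)/2 = 2.05 m; q_3 = 0.37 × 0.72 × 2.05 = 0.5461 m³/s
w_4 = (17.6 − 6.4)/2 = 5.6 m; q_4 = 0.33 × 0.86 × 5.6 = 1.589 m³/s
w_5 = (19.0 − 8.0)/2 = 5.5 m; q_5 = 0.28 × 0.53 × 5.5 = 0.8162 m³/s
w_6 = (20.6 − 17.6)/2 = 1.5 m; q_6 = 0.26 × 0.56 × 1.5 = 0.2184 m³/s
w_7 = (20.6 − 19.0)/2 = 0.8 m; q_7 = 0.17 × 0.24 × 0.8 = 0.03264 m³/s
Q = Σ qᵢ = 3.631 m³/s
= 3.631 × 1000 = 3631 L/s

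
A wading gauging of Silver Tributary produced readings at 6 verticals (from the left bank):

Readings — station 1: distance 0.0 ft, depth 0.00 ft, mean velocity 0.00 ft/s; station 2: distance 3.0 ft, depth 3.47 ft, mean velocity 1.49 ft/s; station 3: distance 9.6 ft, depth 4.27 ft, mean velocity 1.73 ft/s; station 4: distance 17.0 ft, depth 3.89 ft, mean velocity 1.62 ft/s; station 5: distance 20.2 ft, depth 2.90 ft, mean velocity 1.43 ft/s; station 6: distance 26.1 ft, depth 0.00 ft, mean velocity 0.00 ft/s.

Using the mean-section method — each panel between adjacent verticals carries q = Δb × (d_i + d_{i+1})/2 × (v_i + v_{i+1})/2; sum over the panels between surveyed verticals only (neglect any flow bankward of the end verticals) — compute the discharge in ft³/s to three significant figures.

118 ft³/s

Panel 1-2: Δb = 3 ft, d̄ = (0.00+3.47)/2 = 1.735, v̄ = (0.00+1.49)/2 = 0.745 → q = 3×1.735×0.745 = 3.878 ft³/s
Panel 2-3: Δb = 6.6 ft, d̄ = (3.47+4.27)/2 = 3.87, v̄ = (1.49+1.73)/2 = 1.61 → q = 6.6×3.87×1.61 = 41.12 ft³/s
Panel 3-4: Δb = 7.4 ft, d̄ = (4.27+3.89)/2 = 4.08, v̄ = (1.73+1.62)/2 = 1.675 → q = 7.4×4.08×1.675 = 50.57 ft³/s
Panel 4-5: Δb = 3.2 ft, d̄ = (3.89+2.90)/2 = 3.395, v̄ = (1.62+1.43)/2 = 1.525 → q = 3.2×3.395×1.525 = 16.57 ft³/s
Panel 5-6: Δb = 5.9 ft, d̄ = (2.90+0.00)/2 = 1.45, v̄ = (1.43+0.00)/2 = 0.715 → q = 5.9×1.45×0.715 = 6.117 ft³/s
Q = Σ q = 118.3 ft³/s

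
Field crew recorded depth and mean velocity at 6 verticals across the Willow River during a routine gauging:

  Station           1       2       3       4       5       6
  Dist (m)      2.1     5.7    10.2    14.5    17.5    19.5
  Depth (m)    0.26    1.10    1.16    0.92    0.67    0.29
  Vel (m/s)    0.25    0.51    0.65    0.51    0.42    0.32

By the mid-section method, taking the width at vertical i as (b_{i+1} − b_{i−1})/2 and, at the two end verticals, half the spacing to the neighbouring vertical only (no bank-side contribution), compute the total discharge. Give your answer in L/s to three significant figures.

w_1 = (5.7 − 2.1)/2 = 1.8 m; q_1 = 0.25 × 0.26 × 1.8 = 0.1170 m³/s
w_2 = (10.2 − 2.1)/2 = 4.05 m; q_2 = 0.51 × 1.10 × 4.05 = 2.272 m³/s
w_3 = (14.5 − 5.7)/2 = 4.4 m; q_3 = 0.65 × 1.16 × 4.4 = 3.318 m³/s
w_4 = (17.5 − 10.2)/2 = 3.65 m; q_4 = 0.51 × 0.92 × 3.65 = 1.713 m³/s
w_5 = (19.5 − 14.5)/2 = 2.5 m; q_5 = 0.42 × 0.67 × 2.5 = 0.7035 m³/s
w_6 = (19.5 − 17.5)/2 = 1 m; q_6 = 0.32 × 0.29 × 1 = 0.09280 m³/s
Q = Σ qᵢ = 8.216 m³/s
= 8.216 × 1000 = 8216 L/s

8220 L/s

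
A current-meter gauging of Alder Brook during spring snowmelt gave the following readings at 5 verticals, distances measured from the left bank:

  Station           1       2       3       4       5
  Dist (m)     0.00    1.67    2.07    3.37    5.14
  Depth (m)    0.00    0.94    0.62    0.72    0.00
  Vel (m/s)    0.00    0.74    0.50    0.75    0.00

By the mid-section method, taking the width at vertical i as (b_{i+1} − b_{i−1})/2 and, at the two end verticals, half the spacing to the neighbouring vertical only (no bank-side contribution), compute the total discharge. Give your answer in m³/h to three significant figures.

6520 m³/h

w_2 = (2.07 − 0.00)/2 = 1.035 m; q_2 = 0.74 × 0.94 × 1.035 = 0.7199 m³/s
w_3 = (3.37 − 1.67)/2 = 0.85 m; q_3 = 0.50 × 0.62 × 0.85 = 0.2635 m³/s
w_4 = (5.14 − 2.07)/2 = 1.535 m; q_4 = 0.75 × 0.72 × 1.535 = 0.8289 m³/s
Stations 1, 5 contribute zero (depth or velocity is 0).
Q = Σ qᵢ = 1.812 m³/s
= 1.812 × 3600 = 6524 m³/h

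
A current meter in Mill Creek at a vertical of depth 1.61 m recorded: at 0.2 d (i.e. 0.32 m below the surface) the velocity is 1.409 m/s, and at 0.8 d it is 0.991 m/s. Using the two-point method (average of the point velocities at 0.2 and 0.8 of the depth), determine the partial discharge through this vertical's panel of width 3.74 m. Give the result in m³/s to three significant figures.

v̄ = (1.409 + 0.991) / 2 = 1.200 m/s
q = v̄ × d × w = 1.200 × 1.61 × 3.74 = 7.226 m³/s

7.23 m³/s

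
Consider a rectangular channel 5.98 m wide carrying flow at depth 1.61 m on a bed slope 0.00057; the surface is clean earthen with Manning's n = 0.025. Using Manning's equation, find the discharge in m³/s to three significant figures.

9.48 m³/s

A = b·y = 5.98 × 1.61 = 9.628 m²
P = b + 2y = 5.98 + 2×1.61 = 9.200 m
R = A/P = 9.628/9.200 = 1.047 m
Q = (1/n)·A·R^(2/3)·S^(1/2) = (1/0.025) × 9.628 × 1.047^(2/3) × 0.00057^(1/2) = 9.477 m³/s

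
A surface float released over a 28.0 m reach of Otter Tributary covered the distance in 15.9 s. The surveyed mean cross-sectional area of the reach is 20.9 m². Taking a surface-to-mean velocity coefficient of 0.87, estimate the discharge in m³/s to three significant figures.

v_surface = L / t̄ = 28.0 / 15.9 = 1.761 m/s
v_mean = 0.87 × 1.761 = 1.532 m/s
Q = A × v_mean = 20.9 × 1.532 = 32.02 m³/s

32.0 m³/s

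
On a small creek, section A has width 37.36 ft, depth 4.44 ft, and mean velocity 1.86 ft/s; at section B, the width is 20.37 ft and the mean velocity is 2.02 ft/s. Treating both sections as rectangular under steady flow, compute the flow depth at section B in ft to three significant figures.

7.50 ft

Q = A₁V₁ = (37.36×4.44) × 1.86 = 308.5 ft³/s
d₂ = Q/(b₂ V₂) = 308.5/(20.37×2.02) = 7.498 ft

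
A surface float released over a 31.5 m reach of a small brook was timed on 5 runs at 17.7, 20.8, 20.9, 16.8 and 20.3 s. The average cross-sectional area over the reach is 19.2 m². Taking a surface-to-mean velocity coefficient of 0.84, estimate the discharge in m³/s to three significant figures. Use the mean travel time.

26.3 m³/s

t̄ = (17.7 + 20.8 + 20.9 + 16.8 + 20.3) / 5 = 19.3 s
v_surface = L / t̄ = 31.5 / 19.3 = 1.632 m/s
v_mean = 0.84 × 1.632 = 1.371 m/s
Q = A × v_mean = 19.2 × 1.371 = 26.32 m³/s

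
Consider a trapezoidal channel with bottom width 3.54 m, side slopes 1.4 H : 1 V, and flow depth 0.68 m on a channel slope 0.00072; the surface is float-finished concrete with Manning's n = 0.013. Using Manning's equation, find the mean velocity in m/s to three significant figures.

A = (b + z·y)·y = (3.54 + 1.4×0.68)×0.68 = 3.055 m²
P = b + 2y√(1+z²) = 3.54 + 2×0.68×√(1+1.4²) = 5.880 m
R = A/P = 3.055/5.880 = 0.5195 m
Q = (1/n)·A·R^(2/3)·S^(1/2) = (1/0.013) × 3.055 × 0.5195^(2/3) × 0.00072^(1/2) = 4.074 m³/s
V = Q/A = 4.074/3.055 = 1.334 m/s

1.33 m/s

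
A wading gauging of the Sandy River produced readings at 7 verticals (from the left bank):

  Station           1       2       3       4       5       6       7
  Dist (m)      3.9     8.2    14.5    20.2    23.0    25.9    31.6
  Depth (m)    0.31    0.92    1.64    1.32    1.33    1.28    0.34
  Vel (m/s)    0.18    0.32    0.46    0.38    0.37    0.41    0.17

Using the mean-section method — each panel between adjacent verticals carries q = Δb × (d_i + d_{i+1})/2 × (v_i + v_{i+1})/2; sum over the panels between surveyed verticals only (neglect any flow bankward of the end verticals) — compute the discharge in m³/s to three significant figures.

Panel 1-2: Δb = 4.3 m, d̄ = (0.31+0.92)/2 = 0.615, v̄ = (0.18+0.32)/2 = 0.25 → q = 4.3×0.615×0.25 = 0.6611 m³/s
Panel 2-3: Δb = 6.3 m, d̄ = (0.92+1.64)/2 = 1.28, v̄ = (0.32+0.46)/2 = 0.39 → q = 6.3×1.28×0.39 = 3.145 m³/s
Panel 3-4: Δb = 5.7 m, d̄ = (1.64+1.32)/2 = 1.48, v̄ = (0.46+0.38)/2 = 0.42 → q = 5.7×1.48×0.42 = 3.543 m³/s
Panel 4-5: Δb = 2.8 m, d̄ = (1.32+1.33)/2 = 1.325, v̄ = (0.38+0.37)/2 = 0.375 → q = 2.8×1.325×0.375 = 1.391 m³/s
Panel 5-6: Δb = 2.9 m, d̄ = (1.33+1.28)/2 = 1.305, v̄ = (0.37+0.41)/2 = 0.39 → q = 2.9×1.305×0.39 = 1.476 m³/s
Panel 6-7: Δb = 5.7 m, d̄ = (1.28+0.34)/2 = 0.81, v̄ = (0.41+0.17)/2 = 0.29 → q = 5.7×0.81×0.29 = 1.339 m³/s
Q = Σ q = 11.56 m³/s

11.6 m³/s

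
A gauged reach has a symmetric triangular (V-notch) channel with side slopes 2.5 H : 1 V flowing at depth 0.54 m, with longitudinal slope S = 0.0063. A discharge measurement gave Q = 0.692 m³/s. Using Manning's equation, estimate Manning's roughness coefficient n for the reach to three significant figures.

A = z·y² = 2.5×0.54² = 0.7290 m²
P = 2y√(1+z²) = 2×0.54×√(1+2.5²) = 2.908 m
R = A/P = 0.7290/2.908 = 0.2507 m
n = (1/Q)·A·R^(2/3)·S^(1/2) = (1/0.692) × 0.7290 × 0.3976 × 0.07937 = 0.03324

0.0332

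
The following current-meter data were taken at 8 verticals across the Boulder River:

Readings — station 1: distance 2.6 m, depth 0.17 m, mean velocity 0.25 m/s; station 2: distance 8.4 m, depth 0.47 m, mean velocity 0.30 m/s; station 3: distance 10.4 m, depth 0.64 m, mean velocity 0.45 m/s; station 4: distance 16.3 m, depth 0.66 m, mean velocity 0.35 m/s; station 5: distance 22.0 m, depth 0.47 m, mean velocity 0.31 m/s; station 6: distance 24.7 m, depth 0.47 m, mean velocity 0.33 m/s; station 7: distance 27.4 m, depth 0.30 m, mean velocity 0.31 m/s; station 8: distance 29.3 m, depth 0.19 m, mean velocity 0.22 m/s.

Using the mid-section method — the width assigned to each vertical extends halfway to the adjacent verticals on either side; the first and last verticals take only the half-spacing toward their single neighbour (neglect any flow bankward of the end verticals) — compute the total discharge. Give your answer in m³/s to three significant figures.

w_1 = (8.4 − 2.6)/2 = 2.9 m; q_1 = 0.25 × 0.17 × 2.9 = 0.1233 m³/s
w_2 = (10.4 − 2.6)/2 = 3.9 m; q_2 = 0.30 × 0.47 × 3.9 = 0.5499 m³/s
w_3 = (16.3 − 8.4)/2 = 3.95 m; q_3 = 0.45 × 0.64 × 3.95 = 1.138 m³/s
w_4 = (22.0 − 10.4)/2 = 5.8 m; q_4 = 0.35 × 0.66 × 5.8 = 1.340 m³/s
w_5 = (24.7 − 16.3)/2 = 4.2 m; q_5 = 0.31 × 0.47 × 4.2 = 0.6119 m³/s
w_6 = (27.4 − 22.0)/2 = 2.7 m; q_6 = 0.33 × 0.47 × 2.7 = 0.4188 m³/s
w_7 = (29.3 − 24.7)/2 = 2.3 m; q_7 = 0.31 × 0.30 × 2.3 = 0.2139 m³/s
w_8 = (29.3 − 27.4)/2 = 0.95 m; q_8 = 0.22 × 0.19 × 0.95 = 0.03971 m³/s
Q = Σ qᵢ = 4.435 m³/s

4.43 m³/s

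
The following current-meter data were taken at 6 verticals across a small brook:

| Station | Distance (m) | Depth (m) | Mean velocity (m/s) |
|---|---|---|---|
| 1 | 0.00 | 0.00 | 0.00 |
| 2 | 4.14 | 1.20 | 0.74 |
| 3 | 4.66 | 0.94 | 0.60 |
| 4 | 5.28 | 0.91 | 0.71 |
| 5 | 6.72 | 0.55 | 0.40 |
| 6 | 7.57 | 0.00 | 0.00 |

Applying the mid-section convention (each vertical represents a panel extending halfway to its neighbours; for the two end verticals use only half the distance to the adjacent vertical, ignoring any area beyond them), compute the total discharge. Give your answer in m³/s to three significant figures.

3.31 m³/s

w_2 = (4.66 − 0.00)/2 = 2.33 m; q_2 = 0.74 × 1.20 × 2.33 = 2.069 m³/s
w_3 = (5.28 − 4.14)/2 = 0.57 m; q_3 = 0.60 × 0.94 × 0.57 = 0.3215 m³/s
w_4 = (6.72 − 4.66)/2 = 1.03 m; q_4 = 0.71 × 0.91 × 1.03 = 0.6655 m³/s
w_5 = (7.57 − 5.28)/2 = 1.145 m; q_5 = 0.40 × 0.55 × 1.145 = 0.2519 m³/s
Stations 1, 6 contribute zero (depth or velocity is 0).
Q = Σ qᵢ = 3.308 m³/s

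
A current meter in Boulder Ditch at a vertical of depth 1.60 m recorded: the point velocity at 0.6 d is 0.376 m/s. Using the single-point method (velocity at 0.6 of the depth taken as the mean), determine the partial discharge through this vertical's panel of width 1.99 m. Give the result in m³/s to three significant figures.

v̄ = v₀.₆ = 0.376 m/s
q = v̄ × d × w = 0.3760 × 1.60 × 1.99 = 1.197 m³/s

1.20 m³/s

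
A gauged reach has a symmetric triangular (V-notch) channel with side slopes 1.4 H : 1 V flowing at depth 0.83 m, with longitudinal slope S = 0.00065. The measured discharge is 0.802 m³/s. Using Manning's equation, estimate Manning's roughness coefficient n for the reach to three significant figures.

0.0149

A = z·y² = 1.4×0.83² = 0.9645 m²
P = 2y√(1+z²) = 2×0.83×√(1+1.4²) = 2.856 m
R = A/P = 0.9645/2.856 = 0.3377 m
n = (1/Q)·A·R^(2/3)·S^(1/2) = (1/0.802) × 0.9645 × 0.4849 × 0.02550 = 0.01487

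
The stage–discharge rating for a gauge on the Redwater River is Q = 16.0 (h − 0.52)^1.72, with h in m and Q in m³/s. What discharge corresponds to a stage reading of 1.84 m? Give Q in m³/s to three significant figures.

Q = 16.0 × (1.84 − 0.52)^1.72 = 16.0 × 1.32^1.72 = 25.79 m³/s

25.8 m³/s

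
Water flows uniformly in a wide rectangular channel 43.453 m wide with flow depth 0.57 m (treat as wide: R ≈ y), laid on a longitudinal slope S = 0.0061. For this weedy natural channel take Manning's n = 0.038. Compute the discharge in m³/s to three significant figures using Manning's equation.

35.0 m³/s

A = b·y = 43.453 × 0.57 = 24.77 m²
Wide channel: R ≈ y = 0.57 m
Q = (1/n)·A·R^(2/3)·S^(1/2) = (1/0.038) × 24.77 × 0.5700^(2/3) × 0.0061^(1/2) = 35.00 m³/s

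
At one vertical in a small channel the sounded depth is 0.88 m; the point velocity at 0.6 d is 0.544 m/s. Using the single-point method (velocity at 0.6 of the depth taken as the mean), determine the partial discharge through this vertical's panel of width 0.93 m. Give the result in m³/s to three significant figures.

0.445 m³/s

v̄ = v₀.₆ = 0.544 m/s
q = v̄ × d × w = 0.5440 × 0.88 × 0.93 = 0.4452 m³/s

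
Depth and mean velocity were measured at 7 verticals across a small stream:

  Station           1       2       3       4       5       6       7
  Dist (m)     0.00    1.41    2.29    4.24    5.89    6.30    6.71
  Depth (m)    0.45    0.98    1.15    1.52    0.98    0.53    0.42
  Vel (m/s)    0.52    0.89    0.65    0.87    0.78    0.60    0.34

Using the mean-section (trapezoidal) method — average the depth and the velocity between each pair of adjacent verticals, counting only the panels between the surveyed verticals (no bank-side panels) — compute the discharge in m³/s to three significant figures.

5.42 m³/s

Panel 1-2: Δb = 1.41 m, d̄ = (0.45+0.98)/2 = 0.715, v̄ = (0.52+0.89)/2 = 0.705 → q = 1.41×0.715×0.705 = 0.7107 m³/s
Panel 2-3: Δb = 0.88 m, d̄ = (0.98+1.15)/2 = 1.065, v̄ = (0.89+0.65)/2 = 0.77 → q = 0.88×1.065×0.77 = 0.7216 m³/s
Panel 3-4: Δb = 1.95 m, d̄ = (1.15+1.52)/2 = 1.335, v̄ = (0.65+0.87)/2 = 0.76 → q = 1.95×1.335×0.76 = 1.978 m³/s
Panel 4-5: Δb = 1.65 m, d̄ = (1.52+0.98)/2 = 1.25, v̄ = (0.87+0.78)/2 = 0.825 → q = 1.65×1.25×0.825 = 1.702 m³/s
Panel 5-6: Δb = 0.41 m, d̄ = (0.98+0.53)/2 = 0.755, v̄ = (0.78+0.60)/2 = 0.69 → q = 0.41×0.755×0.69 = 0.2136 m³/s
Panel 6-7: Δb = 0.41 m, d̄ = (0.53+0.42)/2 = 0.475, v̄ = (0.60+0.34)/2 = 0.47 → q = 0.41×0.475×0.47 = 0.09153 m³/s
Q = Σ q = 5.418 m³/s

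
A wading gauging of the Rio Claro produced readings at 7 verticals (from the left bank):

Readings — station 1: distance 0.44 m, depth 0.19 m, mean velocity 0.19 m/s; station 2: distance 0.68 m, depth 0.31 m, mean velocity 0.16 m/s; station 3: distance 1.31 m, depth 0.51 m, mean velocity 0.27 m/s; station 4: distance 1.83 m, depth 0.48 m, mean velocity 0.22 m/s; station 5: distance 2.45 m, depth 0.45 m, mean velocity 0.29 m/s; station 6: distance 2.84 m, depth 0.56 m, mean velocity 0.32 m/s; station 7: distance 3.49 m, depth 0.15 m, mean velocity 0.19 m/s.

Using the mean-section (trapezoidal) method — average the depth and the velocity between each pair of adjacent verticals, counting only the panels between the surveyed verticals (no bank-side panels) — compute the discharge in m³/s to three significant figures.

Panel 1-2: Δb = 0.24 m, d̄ = (0.19+0.31)/2 = 0.25, v̄ = (0.19+0.16)/2 = 0.175 → q = 0.24×0.25×0.175 = 0.01050 m³/s
Panel 2-3: Δb = 0.63 m, d̄ = (0.31+0.51)/2 = 0.41, v̄ = (0.16+0.27)/2 = 0.215 → q = 0.63×0.41×0.215 = 0.05553 m³/s
Panel 3-4: Δb = 0.52 m, d̄ = (0.51+0.48)/2 = 0.495, v̄ = (0.27+0.22)/2 = 0.245 → q = 0.52×0.495×0.245 = 0.06306 m³/s
Panel 4-5: Δb = 0.62 m, d̄ = (0.48+0.45)/2 = 0.465, v̄ = (0.22+0.29)/2 = 0.255 → q = 0.62×0.465×0.255 = 0.07352 m³/s
Panel 5-6: Δb = 0.39 m, d̄ = (0.45+0.56)/2 = 0.505, v̄ = (0.29+0.32)/2 = 0.305 → q = 0.39×0.505×0.305 = 0.06007 m³/s
Panel 6-7: Δb = 0.65 m, d̄ = (0.56+0.15)/2 = 0.355, v̄ = (0.32+0.19)/2 = 0.255 → q = 0.65×0.355×0.255 = 0.05884 m³/s
Q = Σ q = 0.3215 m³/s

0.322 m³/s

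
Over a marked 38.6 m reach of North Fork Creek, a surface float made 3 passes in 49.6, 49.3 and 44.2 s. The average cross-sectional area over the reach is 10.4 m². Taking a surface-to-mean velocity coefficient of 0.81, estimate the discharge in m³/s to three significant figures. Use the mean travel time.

6.82 m³/s

t̄ = (49.6 + 49.3 + 44.2) / 3 = 47.7 s
v_surface = L / t̄ = 38.6 / 47.7 = 0.8092 m/s
v_mean = 0.81 × 0.8092 = 0.6555 m/s
Q = A × v_mean = 10.4 × 0.6555 = 6.817 m³/s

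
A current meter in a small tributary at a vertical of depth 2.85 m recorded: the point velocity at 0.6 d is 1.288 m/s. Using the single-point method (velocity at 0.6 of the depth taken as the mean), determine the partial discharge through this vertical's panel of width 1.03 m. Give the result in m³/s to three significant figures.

3.78 m³/s

v̄ = v₀.₆ = 1.288 m/s
q = v̄ × d × w = 1.288 × 2.85 × 1.03 = 3.781 m³/s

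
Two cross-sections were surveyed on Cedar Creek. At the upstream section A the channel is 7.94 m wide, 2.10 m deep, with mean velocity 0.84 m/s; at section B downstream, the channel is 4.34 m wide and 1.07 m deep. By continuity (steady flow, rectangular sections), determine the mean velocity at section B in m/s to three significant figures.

3.02 m/s

Q = A₁V₁ = (7.94×2.10) × 0.84 = 14.01 m³/s
A₂ = 4.34 × 1.07 = 4.644 m²
V₂ = Q/A₂ = 14.01/4.644 = 3.016 m/s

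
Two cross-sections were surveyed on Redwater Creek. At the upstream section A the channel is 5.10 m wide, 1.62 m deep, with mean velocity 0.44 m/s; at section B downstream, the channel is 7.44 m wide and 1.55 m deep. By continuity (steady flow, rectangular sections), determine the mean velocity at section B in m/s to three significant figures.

Q = A₁V₁ = (5.10×1.62) × 0.44 = 3.635 m³/s
A₂ = 7.44 × 1.55 = 11.53 m²
V₂ = Q/A₂ = 3.635/11.53 = 0.3152 m/s

0.315 m/s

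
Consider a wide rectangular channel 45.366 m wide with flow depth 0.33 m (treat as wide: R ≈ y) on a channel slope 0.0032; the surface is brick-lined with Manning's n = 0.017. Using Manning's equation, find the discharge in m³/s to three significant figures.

23.8 m³/s

A = b·y = 45.366 × 0.33 = 14.97 m²
Wide channel: R ≈ y = 0.33 m
Q = (1/n)·A·R^(2/3)·S^(1/2) = (1/0.017) × 14.97 × 0.3300^(2/3) × 0.0032^(1/2) = 23.79 m³/s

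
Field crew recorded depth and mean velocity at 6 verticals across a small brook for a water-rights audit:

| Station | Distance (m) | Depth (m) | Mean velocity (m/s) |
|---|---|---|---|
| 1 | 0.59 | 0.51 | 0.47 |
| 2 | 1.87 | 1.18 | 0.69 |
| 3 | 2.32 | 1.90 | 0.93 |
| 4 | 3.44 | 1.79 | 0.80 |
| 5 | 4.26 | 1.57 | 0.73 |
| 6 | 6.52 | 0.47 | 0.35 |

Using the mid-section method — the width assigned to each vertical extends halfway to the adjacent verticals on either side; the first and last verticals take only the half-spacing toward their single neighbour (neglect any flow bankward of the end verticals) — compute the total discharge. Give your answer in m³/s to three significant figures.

w_1 = (1.87 − 0.59)/2 = 0.64 m; q_1 = 0.47 × 0.51 × 0.64 = 0.1534 m³/s
w_2 = (2.32 − 0.59)/2 = 0.865 m; q_2 = 0.69 × 1.18 × 0.865 = 0.7043 m³/s
w_3 = (3.44 − 1.87)/2 = 0.785 m; q_3 = 0.93 × 1.90 × 0.785 = 1.387 m³/s
w_4 = (4.26 − 2.32)/2 = 0.97 m; q_4 = 0.80 × 1.79 × 0.97 = 1.389 m³/s
w_5 = (6.52 − 3.44)/2 = 1.54 m; q_5 = 0.73 × 1.57 × 1.54 = 1.765 m³/s
w_6 = (6.52 − 4.26)/2 = 1.13 m; q_6 = 0.35 × 0.47 × 1.13 = 0.1859 m³/s
Q = Σ qᵢ = 5.585 m³/s

5.58 m³/s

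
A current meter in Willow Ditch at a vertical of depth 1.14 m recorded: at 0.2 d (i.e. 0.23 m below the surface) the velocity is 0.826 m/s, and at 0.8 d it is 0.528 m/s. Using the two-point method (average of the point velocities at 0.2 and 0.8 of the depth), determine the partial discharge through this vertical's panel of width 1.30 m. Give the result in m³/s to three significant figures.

v̄ = (0.826 + 0.528) / 2 = 0.6770 m/s
q = v̄ × d × w = 0.6770 × 1.14 × 1.30 = 1.003 m³/s

1.00 m³/s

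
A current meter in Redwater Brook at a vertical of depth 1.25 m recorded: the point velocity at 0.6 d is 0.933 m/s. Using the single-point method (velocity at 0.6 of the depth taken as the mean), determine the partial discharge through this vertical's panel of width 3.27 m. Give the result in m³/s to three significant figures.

v̄ = v₀.₆ = 0.933 m/s
q = v̄ × d × w = 0.9330 × 1.25 × 3.27 = 3.814 m³/s

3.81 m³/s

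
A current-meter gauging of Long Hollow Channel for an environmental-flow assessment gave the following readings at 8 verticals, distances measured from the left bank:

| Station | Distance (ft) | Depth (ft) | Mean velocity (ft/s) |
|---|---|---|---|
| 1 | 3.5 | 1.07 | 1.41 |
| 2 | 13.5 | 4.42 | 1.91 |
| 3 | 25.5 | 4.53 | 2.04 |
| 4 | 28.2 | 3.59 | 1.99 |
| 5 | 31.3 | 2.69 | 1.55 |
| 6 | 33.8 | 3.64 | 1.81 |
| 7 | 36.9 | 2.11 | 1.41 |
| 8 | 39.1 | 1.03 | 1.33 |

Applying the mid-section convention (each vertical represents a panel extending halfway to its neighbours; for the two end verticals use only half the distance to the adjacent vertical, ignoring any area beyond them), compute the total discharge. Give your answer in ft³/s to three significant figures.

w_1 = (13.5 − 3.5)/2 = 5 ft; q_1 = 1.41 × 1.07 × 5 = 7.544 ft³/s
w_2 = (25.5 − 3.5)/2 = 11 ft; q_2 = 1.91 × 4.42 × 11 = 92.86 ft³/s
w_3 = (28.2 − 13.5)/2 = 7.35 ft; q_3 = 2.04 × 4.53 × 7.35 = 67.92 ft³/s
w_4 = (31.3 − 25.5)/2 = 2.9 ft; q_4 = 1.99 × 3.59 × 2.9 = 20.72 ft³/s
w_5 = (33.8 − 28.2)/2 = 2.8 ft; q_5 = 1.55 × 2.69 × 2.8 = 11.67 ft³/s
w_6 = (36.9 − 31.3)/2 = 2.8 ft; q_6 = 1.81 × 3.64 × 2.8 = 18.45 ft³/s
w_7 = (39.1 − 33.8)/2 = 2.65 ft; q_7 = 1.41 × 2.11 × 2.65 = 7.884 ft³/s
w_8 = (39.1 − 36.9)/2 = 1.1 ft; q_8 = 1.33 × 1.03 × 1.1 = 1.507 ft³/s
Q = Σ qᵢ = 228.6 ft³/s

229 ft³/s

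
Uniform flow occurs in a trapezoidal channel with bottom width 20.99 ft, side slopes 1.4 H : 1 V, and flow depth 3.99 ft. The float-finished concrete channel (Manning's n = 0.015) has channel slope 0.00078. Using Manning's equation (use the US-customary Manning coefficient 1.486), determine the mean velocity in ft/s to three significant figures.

A = (b + z·y)·y = (20.99 + 1.4×3.99)×3.99 = 106.0 ft²
P = b + 2y√(1+z²) = 20.99 + 2×3.99×√(1+1.4²) = 34.72 ft
R = A/P = 106.0/34.72 = 3.054 ft
Q = (1.486/n)·A·R^(2/3)·S^(1/2) = (1.486/0.015) × 106.0 × 3.054^(2/3) × 0.00078^(1/2) = 617.6 ft³/s
V = Q/A = 617.6/106.0 = 5.824 ft/s

5.82 ft/s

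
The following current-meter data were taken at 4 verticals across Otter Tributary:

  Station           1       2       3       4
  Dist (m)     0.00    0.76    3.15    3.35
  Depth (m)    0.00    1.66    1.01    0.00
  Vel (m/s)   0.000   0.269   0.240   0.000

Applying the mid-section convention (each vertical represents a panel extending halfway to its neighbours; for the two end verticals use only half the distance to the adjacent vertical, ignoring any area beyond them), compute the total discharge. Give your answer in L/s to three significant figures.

w_2 = (3.15 − 0.00)/2 = 1.575 m; q_2 = 0.269 × 1.66 × 1.575 = 0.7033 m³/s
w_3 = (3.35 − 0.76)/2 = 1.295 m; q_3 = 0.240 × 1.01 × 1.295 = 0.3139 m³/s
Stations 1, 4 contribute zero (depth or velocity is 0).
Q = Σ qᵢ = 1.017 m³/s
= 1.017 × 1000 = 1017 L/s

1020 L/s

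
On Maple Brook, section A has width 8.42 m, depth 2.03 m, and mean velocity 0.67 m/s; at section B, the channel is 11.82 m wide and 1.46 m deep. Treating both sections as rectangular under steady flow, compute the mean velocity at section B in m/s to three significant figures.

Q = A₁V₁ = (8.42×2.03) × 0.67 = 11.45 m³/s
A₂ = 11.82 × 1.46 = 17.26 m²
V₂ = Q/A₂ = 11.45/17.26 = 0.6636 m/s

0.664 m/s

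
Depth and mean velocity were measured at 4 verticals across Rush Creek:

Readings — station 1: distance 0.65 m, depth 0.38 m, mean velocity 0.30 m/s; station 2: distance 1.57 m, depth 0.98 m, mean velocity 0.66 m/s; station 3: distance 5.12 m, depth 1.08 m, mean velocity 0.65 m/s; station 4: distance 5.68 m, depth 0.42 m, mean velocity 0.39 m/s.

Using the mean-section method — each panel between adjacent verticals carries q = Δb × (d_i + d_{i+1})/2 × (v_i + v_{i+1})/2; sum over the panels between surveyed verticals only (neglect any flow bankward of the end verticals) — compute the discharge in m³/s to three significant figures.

Panel 1-2: Δb = 0.92 m, d̄ = (0.38+0.98)/2 = 0.68, v̄ = (0.30+0.66)/2 = 0.48 → q = 0.92×0.68×0.48 = 0.3003 m³/s
Panel 2-3: Δb = 3.55 m, d̄ = (0.98+1.08)/2 = 1.03, v̄ = (0.66+0.65)/2 = 0.655 → q = 3.55×1.03×0.655 = 2.395 m³/s
Panel 3-4: Δb = 0.56 m, d̄ = (1.08+0.42)/2 = 0.75, v̄ = (0.65+0.39)/2 = 0.52 → q = 0.56×0.75×0.52 = 0.2184 m³/s
Q = Σ q = 2.914 m³/s

2.91 m³/s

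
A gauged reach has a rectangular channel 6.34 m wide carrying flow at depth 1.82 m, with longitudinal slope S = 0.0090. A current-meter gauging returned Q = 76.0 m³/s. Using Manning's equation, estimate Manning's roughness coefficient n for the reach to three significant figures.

0.0159

A = b·y = 6.34 × 1.82 = 11.54 m²
P = b + 2y = 6.34 + 2×1.82 = 9.980 m
R = A/P = 11.54/9.980 = 1.156 m
n = (1/Q)·A·R^(2/3)·S^(1/2) = (1/76.0) × 11.54 × 1.102 × 0.09487 = 0.01587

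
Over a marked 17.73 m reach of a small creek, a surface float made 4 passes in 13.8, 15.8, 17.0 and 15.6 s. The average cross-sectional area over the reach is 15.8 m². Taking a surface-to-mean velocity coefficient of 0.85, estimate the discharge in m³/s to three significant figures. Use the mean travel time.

15.3 m³/s

t̄ = (13.8 + 15.8 + 17.0 + 15.6) / 4 = 15.55 s
v_surface = L / t̄ = 17.73 / 15.55 = 1.140 m/s
v_mean = 0.85 × 1.140 = 0.9692 m/s
Q = A × v_mean = 15.8 × 0.9692 = 15.31 m³/s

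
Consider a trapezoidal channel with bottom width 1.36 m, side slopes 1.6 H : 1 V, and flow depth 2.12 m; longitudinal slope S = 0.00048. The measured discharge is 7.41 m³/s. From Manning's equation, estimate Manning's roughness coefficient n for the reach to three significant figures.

0.0313

A = (b + z·y)·y = (1.36 + 1.6×2.12)×2.12 = 10.07 m²
P = b + 2y√(1+z²) = 1.36 + 2×2.12×√(1+1.6²) = 9.360 m
R = A/P = 10.07/9.360 = 1.076 m
n = (1/Q)·A·R^(2/3)·S^(1/2) = (1/7.41) × 10.07 × 1.050 × 0.02191 = 0.03128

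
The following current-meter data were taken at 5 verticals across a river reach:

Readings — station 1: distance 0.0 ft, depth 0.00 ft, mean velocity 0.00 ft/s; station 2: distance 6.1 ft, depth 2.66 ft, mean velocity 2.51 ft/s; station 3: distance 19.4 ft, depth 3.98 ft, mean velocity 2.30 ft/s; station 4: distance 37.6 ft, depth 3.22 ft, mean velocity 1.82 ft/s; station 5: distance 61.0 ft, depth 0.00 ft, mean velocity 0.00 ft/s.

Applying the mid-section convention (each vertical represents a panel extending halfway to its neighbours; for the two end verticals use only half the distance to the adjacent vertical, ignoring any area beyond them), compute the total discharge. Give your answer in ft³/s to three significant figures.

331 ft³/s

w_2 = (19.4 − 0.0)/2 = 9.7 ft; q_2 = 2.51 × 2.66 × 9.7 = 64.76 ft³/s
w_3 = (37.6 − 6.1)/2 = 15.75 ft; q_3 = 2.30 × 3.98 × 15.75 = 144.2 ft³/s
w_4 = (61.0 − 19.4)/2 = 20.8 ft; q_4 = 1.82 × 3.22 × 20.8 = 121.9 ft³/s
Stations 1, 5 contribute zero (depth or velocity is 0).
Q = Σ qᵢ = 330.8 ft³/s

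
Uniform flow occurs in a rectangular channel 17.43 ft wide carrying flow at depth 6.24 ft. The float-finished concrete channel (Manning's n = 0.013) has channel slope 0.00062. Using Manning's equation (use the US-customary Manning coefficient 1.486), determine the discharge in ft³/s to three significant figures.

732 ft³/s

A = b·y = 17.43 × 6.24 = 108.8 ft²
P = b + 2y = 17.43 + 2×6.24 = 29.91 ft
R = A/P = 108.8/29.91 = 3.636 ft
Q = (1.486/n)·A·R^(2/3)·S^(1/2) = (1.486/0.013) × 108.8 × 3.636^(2/3) × 0.00062^(1/2) = 732.0 ft³/s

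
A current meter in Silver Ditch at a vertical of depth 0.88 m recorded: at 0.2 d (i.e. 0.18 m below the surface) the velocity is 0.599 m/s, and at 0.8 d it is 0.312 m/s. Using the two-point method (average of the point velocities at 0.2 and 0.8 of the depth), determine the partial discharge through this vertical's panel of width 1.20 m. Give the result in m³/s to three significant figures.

0.481 m³/s

v̄ = (0.599 + 0.312) / 2 = 0.4555 m/s
q = v̄ × d × w = 0.4555 × 0.88 × 1.20 = 0.4810 m³/s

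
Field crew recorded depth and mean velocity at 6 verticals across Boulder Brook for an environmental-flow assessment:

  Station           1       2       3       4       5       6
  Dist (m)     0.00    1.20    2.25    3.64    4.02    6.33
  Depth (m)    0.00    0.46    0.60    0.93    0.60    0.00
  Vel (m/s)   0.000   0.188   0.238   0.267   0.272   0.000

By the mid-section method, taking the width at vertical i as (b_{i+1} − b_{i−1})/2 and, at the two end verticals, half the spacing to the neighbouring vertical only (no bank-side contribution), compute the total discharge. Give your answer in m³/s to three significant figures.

w_2 = (2.25 − 0.00)/2 = 1.125 m; q_2 = 0.188 × 0.46 × 1.125 = 0.09729 m³/s
w_3 = (3.64 − 1.20)/2 = 1.22 m; q_3 = 0.238 × 0.60 × 1.22 = 0.1742 m³/s
w_4 = (4.02 − 2.25)/2 = 0.885 m; q_4 = 0.267 × 0.93 × 0.885 = 0.2198 m³/s
w_5 = (6.33 − 3.64)/2 = 1.345 m; q_5 = 0.272 × 0.60 × 1.345 = 0.2195 m³/s
Stations 1, 6 contribute zero (depth or velocity is 0).
Q = Σ qᵢ = 0.7108 m³/s

0.711 m³/s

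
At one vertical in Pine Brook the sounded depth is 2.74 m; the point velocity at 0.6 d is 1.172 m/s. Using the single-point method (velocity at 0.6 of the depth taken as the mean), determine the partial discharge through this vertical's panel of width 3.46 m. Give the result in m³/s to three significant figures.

v̄ = v₀.₆ = 1.172 m/s
q = v̄ × d × w = 1.172 × 2.74 × 3.46 = 11.11 m³/s

11.1 m³/s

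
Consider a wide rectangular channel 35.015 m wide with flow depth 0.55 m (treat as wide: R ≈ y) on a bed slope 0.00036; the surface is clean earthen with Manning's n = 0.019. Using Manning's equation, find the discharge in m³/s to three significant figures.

12.9 m³/s

A = b·y = 35.015 × 0.55 = 19.26 m²
Wide channel: R ≈ y = 0.55 m
Q = (1/n)·A·R^(2/3)·S^(1/2) = (1/0.019) × 19.26 × 0.5500^(2/3) × 0.00036^(1/2) = 12.91 m³/s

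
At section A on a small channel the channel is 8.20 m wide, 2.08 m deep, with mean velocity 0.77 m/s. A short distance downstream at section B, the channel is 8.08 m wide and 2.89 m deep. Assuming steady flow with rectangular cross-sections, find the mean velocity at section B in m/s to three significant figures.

0.562 m/s

Q = A₁V₁ = (8.20×2.08) × 0.77 = 13.13 m³/s
A₂ = 8.08 × 2.89 = 23.35 m²
V₂ = Q/A₂ = 13.13/23.35 = 0.5624 m/s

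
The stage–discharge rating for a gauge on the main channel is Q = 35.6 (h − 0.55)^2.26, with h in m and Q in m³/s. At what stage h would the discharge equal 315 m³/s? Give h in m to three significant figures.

h − h₀ = (Q/C)^(1/b) = (315/35.6)^(1/2.26) = 2.624 m
h = 0.55 + 2.624 = 3.174 m

3.17 m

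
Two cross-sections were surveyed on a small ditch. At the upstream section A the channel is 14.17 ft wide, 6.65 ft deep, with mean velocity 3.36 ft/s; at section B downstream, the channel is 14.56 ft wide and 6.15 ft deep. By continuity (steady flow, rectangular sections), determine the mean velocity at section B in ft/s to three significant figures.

3.54 ft/s

Q = A₁V₁ = (14.17×6.65) × 3.36 = 316.6 ft³/s
A₂ = 14.56 × 6.15 = 89.54 ft²
V₂ = Q/A₂ = 316.6/89.54 = 3.536 ft/s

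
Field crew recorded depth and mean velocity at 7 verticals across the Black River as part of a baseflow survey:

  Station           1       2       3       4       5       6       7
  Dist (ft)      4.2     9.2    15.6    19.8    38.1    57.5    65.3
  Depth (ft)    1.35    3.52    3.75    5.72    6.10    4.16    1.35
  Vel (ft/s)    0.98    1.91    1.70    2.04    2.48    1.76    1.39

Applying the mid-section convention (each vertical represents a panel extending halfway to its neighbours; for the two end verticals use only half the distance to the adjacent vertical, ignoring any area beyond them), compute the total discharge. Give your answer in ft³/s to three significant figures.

599 ft³/s

w_1 = (9.2 − 4.2)/2 = 2.5 ft; q_1 = 0.98 × 1.35 × 2.5 = 3.308 ft³/s
w_2 = (15.6 − 4.2)/2 = 5.7 ft; q_2 = 1.91 × 3.52 × 5.7 = 38.32 ft³/s
w_3 = (19.8 − 9.2)/2 = 5.3 ft; q_3 = 1.70 × 3.75 × 5.3 = 33.79 ft³/s
w_4 = (38.1 − 15.6)/2 = 11.25 ft; q_4 = 2.04 × 5.72 × 11.25 = 131.3 ft³/s
w_5 = (57.5 − 19.8)/2 = 18.85 ft; q_5 = 2.48 × 6.10 × 18.85 = 285.2 ft³/s
w_6 = (65.3 − 38.1)/2 = 13.6 ft; q_6 = 1.76 × 4.16 × 13.6 = 99.57 ft³/s
w_7 = (65.3 − 57.5)/2 = 3.9 ft; q_7 = 1.39 × 1.35 × 3.9 = 7.318 ft³/s
Q = Σ qᵢ = 598.7 ft³/s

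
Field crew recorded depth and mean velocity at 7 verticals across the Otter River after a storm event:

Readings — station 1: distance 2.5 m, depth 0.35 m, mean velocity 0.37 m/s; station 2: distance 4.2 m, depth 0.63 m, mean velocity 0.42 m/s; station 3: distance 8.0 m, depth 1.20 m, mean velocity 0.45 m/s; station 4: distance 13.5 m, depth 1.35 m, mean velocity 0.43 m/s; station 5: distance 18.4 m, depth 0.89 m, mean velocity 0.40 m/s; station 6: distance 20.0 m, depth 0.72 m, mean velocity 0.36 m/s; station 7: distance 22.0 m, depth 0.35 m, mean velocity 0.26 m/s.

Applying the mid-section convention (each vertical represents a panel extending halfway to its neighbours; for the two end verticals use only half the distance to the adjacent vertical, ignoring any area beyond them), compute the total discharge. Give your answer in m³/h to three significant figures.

29100 m³/h

w_1 = (4.2 − 2.5)/2 = 0.85 m; q_1 = 0.37 × 0.35 × 0.85 = 0.1101 m³/s
w_2 = (8.0 − 2.5)/2 = 2.75 m; q_2 = 0.42 × 0.63 × 2.75 = 0.7277 m³/s
w_3 = (13.5 − 4.2)/2 = 4.65 m; q_3 = 0.45 × 1.20 × 4.65 = 2.511 m³/s
w_4 = (18.4 − 8.0)/2 = 5.2 m; q_4 = 0.43 × 1.35 × 5.2 = 3.019 m³/s
w_5 = (20.0 − 13.5)/2 = 3.25 m; q_5 = 0.40 × 0.89 × 3.25 = 1.157 m³/s
w_6 = (22.0 − 18.4)/2 = 1.8 m; q_6 = 0.36 × 0.72 × 1.8 = 0.4666 m³/s
w_7 = (22.0 − 20.0)/2 = 1 m; q_7 = 0.26 × 0.35 × 1 = 0.09100 m³/s
Q = Σ qᵢ = 8.082 m³/s
= 8.082 × 3600 = 29090 m³/h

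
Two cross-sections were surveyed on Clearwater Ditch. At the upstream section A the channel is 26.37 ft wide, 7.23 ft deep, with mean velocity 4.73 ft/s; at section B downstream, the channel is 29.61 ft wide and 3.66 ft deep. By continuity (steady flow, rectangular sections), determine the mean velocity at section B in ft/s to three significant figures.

Q = A₁V₁ = (26.37×7.23) × 4.73 = 901.8 ft³/s
A₂ = 29.61 × 3.66 = 108.4 ft²
V₂ = Q/A₂ = 901.8/108.4 = 8.321 ft/s

8.32 ft/s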